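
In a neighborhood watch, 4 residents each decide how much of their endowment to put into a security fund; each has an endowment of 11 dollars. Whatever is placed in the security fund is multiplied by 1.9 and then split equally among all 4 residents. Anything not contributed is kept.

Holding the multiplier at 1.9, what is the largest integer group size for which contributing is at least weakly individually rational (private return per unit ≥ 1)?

1

Private return per unit is 1.9/(group size), which is ≥ 1 whenever the group size is ≤ 1.9.
The largest such integer is 1.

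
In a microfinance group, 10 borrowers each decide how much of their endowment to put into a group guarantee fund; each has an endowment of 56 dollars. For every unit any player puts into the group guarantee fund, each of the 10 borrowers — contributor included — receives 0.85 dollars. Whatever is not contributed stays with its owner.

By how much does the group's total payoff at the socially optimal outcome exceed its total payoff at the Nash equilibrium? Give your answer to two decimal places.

The private return per contributed unit is 0.85 < 1, so contributing 0 is dominant for every player. At the Nash equilibrium everyone keeps their 56, and the group total is 10 × 56 = 560.
Each contributed unit returns 8.500 to the group as a whole (0.85 to each of 10 players), which exceeds 1, so the social optimum is full contribution: group total = 8.500 × 560 = 4760.00.
Efficiency loss = 4760.00 − 560 = 4200.00.

4200.00 dollars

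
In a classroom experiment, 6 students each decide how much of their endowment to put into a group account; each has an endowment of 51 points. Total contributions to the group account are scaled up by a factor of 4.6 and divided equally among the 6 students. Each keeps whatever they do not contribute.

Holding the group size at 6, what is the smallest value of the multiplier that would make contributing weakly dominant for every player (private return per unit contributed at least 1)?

A contributed unit returns (multiplier)/6 to its contributor.
This reaches 1 exactly when the multiplier is 6.

6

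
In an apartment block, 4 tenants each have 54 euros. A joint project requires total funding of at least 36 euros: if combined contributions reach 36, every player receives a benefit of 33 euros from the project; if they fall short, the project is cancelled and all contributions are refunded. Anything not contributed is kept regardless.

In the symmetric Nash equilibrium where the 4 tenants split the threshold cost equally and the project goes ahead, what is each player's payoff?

Equal share of the threshold: 36/4 = 9.
At this profile no one gains by cutting their contribution: any cut drops the total below 36, the project is cancelled, contributions are refunded, and the deviator ends with 54, which is less than 54 − 9 + 33 = 78. Contributing more than 9 just wastes the excess. So contributing exactly 9 is a best response.
Each player's payoff: 54 − 9 + 33 = 78.

78 euros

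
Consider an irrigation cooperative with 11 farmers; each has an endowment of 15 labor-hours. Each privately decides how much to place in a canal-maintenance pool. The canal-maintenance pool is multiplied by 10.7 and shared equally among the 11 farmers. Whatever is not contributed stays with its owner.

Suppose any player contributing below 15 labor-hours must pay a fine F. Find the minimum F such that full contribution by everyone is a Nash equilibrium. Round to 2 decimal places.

Given the others contribute fully, the best deviation is to contribute 0 (any partial contribution still incurs the fine and gives up units whose private return 0.9727 is below 1).
Deviating from 15 to 0 saves 15 labor-hours but forfeits the deviator's share of the drop in the canal-maintenance pool: 10.7/11 × 15 = 14.59.
So the deviation gain is 15 − 14.59 = 0.41, and the fine must be at least 0.41 labor-hours to wipe it out.

0.41 labor-hours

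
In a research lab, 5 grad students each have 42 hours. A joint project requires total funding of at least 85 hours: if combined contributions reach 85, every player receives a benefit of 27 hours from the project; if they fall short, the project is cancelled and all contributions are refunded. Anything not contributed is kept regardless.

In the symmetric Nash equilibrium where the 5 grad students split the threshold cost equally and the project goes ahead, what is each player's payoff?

52 hours

Equal share of the threshold: 85/5 = 17.
At this profile no one gains by cutting their contribution: any cut drops the total below 85, the project is cancelled, contributions are refunded, and the deviator ends with 42, which is less than 42 − 17 + 27 = 52. Contributing more than 17 just wastes the excess. So contributing exactly 17 is a best response.
Each player's payoff: 42 − 17 + 27 = 52.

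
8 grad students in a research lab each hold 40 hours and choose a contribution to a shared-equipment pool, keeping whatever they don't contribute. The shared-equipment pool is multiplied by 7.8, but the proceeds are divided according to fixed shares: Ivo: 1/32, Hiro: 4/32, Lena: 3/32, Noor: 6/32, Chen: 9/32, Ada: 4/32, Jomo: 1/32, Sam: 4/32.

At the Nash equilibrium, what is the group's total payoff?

A player with share s gets back 7.8·s per unit contributed, so full contribution is dominant for anyone with s > 1/7.8 = 0.1282 and zero contribution is dominant for anyone below.
The shares above 0.1282 belong to Noor and Chen, contributing 40 each; the remaining 6 contribute 0. Total contributed: 80.
The shared-equipment pool pays out 7.8 × 80 = 624.00 in total (split across the unequal shares, but the aggregate is all that matters for the group sum).
The 6 free-riders keep 40 each, adding 240. Group total = 240 + 624.00 = 864.00.

864.00 hours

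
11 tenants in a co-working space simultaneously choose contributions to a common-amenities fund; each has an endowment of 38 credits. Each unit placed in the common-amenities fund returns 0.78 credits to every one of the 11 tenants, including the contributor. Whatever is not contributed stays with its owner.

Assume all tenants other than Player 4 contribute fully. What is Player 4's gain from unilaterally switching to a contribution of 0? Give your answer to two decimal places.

Switching from a contribution of 38 to 0 lets Player 4 keep an extra 38 credits, but lowers the common-amenities fund by 38, which costs Player 4 their own share of that drop: 0.78 × 38 = 29.64.
Net gain = 38 − 29.64 = 8.36. The private return per contributed unit (0.78) is below 1, so free-riding is indeed the best response regardless of what the others do.

8.36 credits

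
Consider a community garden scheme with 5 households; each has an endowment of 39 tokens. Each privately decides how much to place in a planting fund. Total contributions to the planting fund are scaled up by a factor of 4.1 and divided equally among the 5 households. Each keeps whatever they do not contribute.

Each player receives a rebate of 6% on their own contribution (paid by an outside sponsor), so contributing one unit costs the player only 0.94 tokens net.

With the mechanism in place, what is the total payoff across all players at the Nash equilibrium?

195.00 tokens

With the mechanism, a contributed unit returns (4.1/5) / 0.94 = 0.8723 per unit of net cost — still below 1 — so contributing 0 remains dominant for every player.
At the Nash equilibrium no one contributes; group total payoff = 5 × 39 = 195.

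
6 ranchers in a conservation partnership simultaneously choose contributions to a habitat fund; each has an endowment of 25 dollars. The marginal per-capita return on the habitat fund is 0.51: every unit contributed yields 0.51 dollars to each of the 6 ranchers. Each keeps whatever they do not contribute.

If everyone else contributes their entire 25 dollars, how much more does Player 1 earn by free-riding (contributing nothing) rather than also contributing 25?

Switching from a contribution of 25 to 0 lets Player 1 keep an extra 25 dollars, but lowers the habitat fund by 25, which costs Player 1 their own share of that drop: 0.51 × 25 = 12.75.
Net gain = 25 − 12.75 = 12.25. The private return per contributed unit (0.51) is below 1, so free-riding is indeed the best response regardless of what the others do.

12.25 dollars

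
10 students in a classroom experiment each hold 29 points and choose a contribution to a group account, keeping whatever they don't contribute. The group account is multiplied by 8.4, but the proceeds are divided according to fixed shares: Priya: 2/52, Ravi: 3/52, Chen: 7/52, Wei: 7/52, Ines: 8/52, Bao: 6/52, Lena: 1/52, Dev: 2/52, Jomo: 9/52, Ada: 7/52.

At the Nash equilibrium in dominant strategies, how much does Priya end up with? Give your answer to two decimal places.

75.85 points

Player j's private return per contributed unit is 8.4 × (j's share). Contributing is weakly dominant for j when that share is at least 1/8.4 = 0.1190, and contributing 0 is dominant otherwise.
The shares above 0.1190 belong to Chen, Wei, Ines, Jomo and Ada, contributing 29 each; the remaining 5 contribute 0. Total contributed: 145.
Priya keeps 29 and receives 8.4 × 145 × 2/52 = 46.85 from the group account, for a payoff of 75.85.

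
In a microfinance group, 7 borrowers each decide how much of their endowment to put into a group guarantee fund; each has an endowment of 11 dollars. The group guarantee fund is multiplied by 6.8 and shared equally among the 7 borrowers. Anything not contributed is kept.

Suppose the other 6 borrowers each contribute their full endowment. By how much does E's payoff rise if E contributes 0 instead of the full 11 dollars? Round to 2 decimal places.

0.31 dollars

Switching from a contribution of 11 to 0 lets E keep an extra 11 dollars, but lowers the group guarantee fund by 11, which costs E their own share of that drop: 6.8/7 × 11 = 10.69.
Net gain = 11 − 10.69 = 0.31. The private return per contributed unit (0.9714) is below 1, so free-riding is indeed the best response regardless of what the others do.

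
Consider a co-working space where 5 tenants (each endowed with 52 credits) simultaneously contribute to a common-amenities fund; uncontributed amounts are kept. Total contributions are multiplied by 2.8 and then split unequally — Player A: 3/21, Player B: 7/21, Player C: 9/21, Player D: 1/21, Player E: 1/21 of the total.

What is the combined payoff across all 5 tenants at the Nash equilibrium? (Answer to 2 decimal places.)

353.60 credits

A player with share s gets back 2.8·s per unit contributed, so full contribution is dominant for anyone with s > 1/2.8 = 0.3571 and zero contribution is dominant for anyone below.
The only share above 0.3571 is Player C's 9/21, contributing 52; the remaining 4 contribute 0. Total contributed: 52.
The common-amenities fund pays out 2.8 × 52 = 145.60 in total (split across the unequal shares, but the aggregate is all that matters for the group sum).
The 4 free-riders keep 52 each, adding 208. Group total = 208 + 145.60 = 353.60.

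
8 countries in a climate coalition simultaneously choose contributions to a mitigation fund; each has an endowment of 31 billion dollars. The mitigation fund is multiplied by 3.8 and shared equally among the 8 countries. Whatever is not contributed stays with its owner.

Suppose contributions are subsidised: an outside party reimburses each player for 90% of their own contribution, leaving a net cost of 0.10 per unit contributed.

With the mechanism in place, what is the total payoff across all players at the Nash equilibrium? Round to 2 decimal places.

With the mechanism, a contributed unit returns (3.8/8) / 0.10 = 4.7500 per unit of net cost to the contributor — now above 1 — so contributing fully is weakly dominant for every player.
At the Nash equilibrium everyone contributes 31. Group total payoff = 8 × (31 × 0.90 + 3.8 × 31) = 1165.60.

1165.60 billion dollars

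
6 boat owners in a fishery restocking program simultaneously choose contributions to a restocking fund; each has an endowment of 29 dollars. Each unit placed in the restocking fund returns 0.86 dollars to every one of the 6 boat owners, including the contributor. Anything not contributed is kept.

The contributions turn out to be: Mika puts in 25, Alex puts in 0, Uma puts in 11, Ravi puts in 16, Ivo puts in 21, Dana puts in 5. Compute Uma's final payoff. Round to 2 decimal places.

Total contributed: 25 + 0 + 11 + 16 + 21 + 5 = 78.
Each receives 0.86 × 78 = 67.08 from the restocking fund.
Uma keeps 29 − 11 = 18, so Uma's payoff is 18 + 67.08 = 85.08.

85.08 dollars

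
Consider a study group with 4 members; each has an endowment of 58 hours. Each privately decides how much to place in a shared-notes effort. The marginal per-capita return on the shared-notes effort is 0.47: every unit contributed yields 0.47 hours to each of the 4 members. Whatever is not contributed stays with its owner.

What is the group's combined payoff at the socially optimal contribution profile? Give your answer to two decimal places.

Each contributed unit returns 1.880 to the group as a whole (0.47 to each of 4 players), which exceeds 1, so the social optimum is full contribution: group total = 1.880 × 232 = 436.16.

436.16 hours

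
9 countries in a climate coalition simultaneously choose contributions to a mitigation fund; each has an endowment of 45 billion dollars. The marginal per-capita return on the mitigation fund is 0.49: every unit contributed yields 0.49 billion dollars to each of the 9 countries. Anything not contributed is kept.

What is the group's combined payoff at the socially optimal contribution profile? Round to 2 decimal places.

Each contributed unit returns 4.410 to the group as a whole (0.49 to each of 9 players), which exceeds 1, so the social optimum is full contribution: group total = 4.410 × 405 = 1786.05.

1786.05 billion dollars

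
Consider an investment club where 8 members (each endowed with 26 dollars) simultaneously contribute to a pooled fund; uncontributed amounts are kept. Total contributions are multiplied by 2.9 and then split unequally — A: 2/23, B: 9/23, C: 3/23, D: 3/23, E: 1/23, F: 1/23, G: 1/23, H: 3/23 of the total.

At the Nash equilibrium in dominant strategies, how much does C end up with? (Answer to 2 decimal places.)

For player j, contributing a unit is worthwhile iff 2.9 × (j's share) ≥ 1, i.e. iff j's share is at least 0.3448.
Only B (9/23) clears that bar, contributing 26; the remaining 7 contribute 0. Total contributed: 26.
C keeps 26 and receives 2.9 × 26 × 3/23 = 9.83 from the pooled fund, for a payoff of 35.83.

35.83 dollars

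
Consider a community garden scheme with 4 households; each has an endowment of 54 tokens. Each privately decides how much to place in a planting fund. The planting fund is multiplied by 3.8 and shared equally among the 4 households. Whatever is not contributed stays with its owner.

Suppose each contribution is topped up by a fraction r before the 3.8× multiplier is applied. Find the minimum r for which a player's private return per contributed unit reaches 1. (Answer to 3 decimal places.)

With matching at rate r, one contributed unit becomes (1 + r) in the planting fund and returns 3.8 × (1 + r) / 4 to the contributor.
Setting this equal to 1: 1 + r = 4/3.8 = 1.0526.
So the minimum matching rate is r = 1.0526 − 1 = 0.053.

0.053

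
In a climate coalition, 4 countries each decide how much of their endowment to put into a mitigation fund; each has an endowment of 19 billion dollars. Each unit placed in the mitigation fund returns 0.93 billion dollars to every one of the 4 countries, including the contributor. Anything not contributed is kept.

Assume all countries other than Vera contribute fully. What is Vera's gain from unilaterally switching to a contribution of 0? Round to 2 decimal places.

1.33 billion dollars

Switching from a contribution of 19 to 0 lets Vera keep an extra 19 billion dollars, but lowers the mitigation fund by 19, which costs Vera their own share of that drop: 0.93 × 19 = 17.67.
Net gain = 19 − 17.67 = 1.33. The private return per contributed unit (0.93) is below 1, so free-riding is indeed the best response regardless of what the others do.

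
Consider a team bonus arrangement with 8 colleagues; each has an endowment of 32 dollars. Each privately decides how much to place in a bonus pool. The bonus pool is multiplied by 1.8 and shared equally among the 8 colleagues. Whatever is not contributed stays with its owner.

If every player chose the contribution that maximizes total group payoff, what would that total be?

Each contributed unit returns 1.800 to the group as a whole (0.2250 to each of 8 players), which exceeds 1, so the social optimum is full contribution: group total = 1.800 × 256 = 460.80.

460.80 dollars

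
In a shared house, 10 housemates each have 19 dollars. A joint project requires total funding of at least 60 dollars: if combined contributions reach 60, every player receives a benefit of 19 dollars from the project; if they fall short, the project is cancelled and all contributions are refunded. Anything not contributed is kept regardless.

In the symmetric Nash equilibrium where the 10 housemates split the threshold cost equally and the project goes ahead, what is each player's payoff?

32 dollars

Equal share of the threshold: 60/10 = 6.
At this profile no one gains by cutting their contribution: any cut drops the total below 60, the project is cancelled, contributions are refunded, and the deviator ends with 19, which is less than 19 − 6 + 19 = 32. Contributing more than 6 just wastes the excess. So contributing exactly 6 is a best response.
Each player's payoff: 19 − 6 + 19 = 32.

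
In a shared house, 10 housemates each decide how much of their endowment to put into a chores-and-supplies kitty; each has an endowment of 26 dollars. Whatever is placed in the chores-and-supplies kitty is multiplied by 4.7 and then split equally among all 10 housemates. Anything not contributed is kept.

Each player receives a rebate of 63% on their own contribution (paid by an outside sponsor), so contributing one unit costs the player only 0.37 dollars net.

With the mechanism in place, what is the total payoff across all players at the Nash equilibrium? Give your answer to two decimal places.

With the mechanism, a contributed unit returns (4.7/10) / 0.37 = 1.2703 per unit of net cost to the contributor — now above 1 — so contributing fully is weakly dominant for every player.
So the Nash equilibrium is full contribution by all 10; the group earns 10 × (26 × 0.63 + 4.7 × 26) = 1385.80.

1385.80 dollars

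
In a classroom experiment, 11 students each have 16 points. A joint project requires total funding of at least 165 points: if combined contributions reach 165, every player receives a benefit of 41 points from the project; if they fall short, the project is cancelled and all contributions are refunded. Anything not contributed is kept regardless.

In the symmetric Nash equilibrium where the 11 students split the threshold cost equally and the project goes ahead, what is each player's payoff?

42 points

Equal share of the threshold: 165/11 = 15.
At this profile no one gains by cutting their contribution: any cut drops the total below 165, the project is cancelled, contributions are refunded, and the deviator ends with 16, which is less than 16 − 15 + 41 = 42. Contributing more than 15 just wastes the excess. So contributing exactly 15 is a best response.
Each player's payoff: 16 − 15 + 41 = 42.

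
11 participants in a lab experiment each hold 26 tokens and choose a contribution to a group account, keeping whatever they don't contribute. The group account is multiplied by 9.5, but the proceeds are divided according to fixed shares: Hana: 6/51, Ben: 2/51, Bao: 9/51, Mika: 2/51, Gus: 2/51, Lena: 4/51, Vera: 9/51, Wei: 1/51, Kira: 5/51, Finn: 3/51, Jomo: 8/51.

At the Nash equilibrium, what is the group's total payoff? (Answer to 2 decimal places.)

For player j, contributing a unit is worthwhile iff 9.5 × (j's share) ≥ 1, i.e. iff j's share is at least 0.1053.
Hana, Bao, Vera and Jomo are above the threshold, contributing 26 each; the remaining 7 contribute 0. Total contributed: 104.
The group account pays out 9.5 × 104 = 988.00 in total (split across the unequal shares, but the aggregate is all that matters for the group sum).
The 7 free-riders keep 26 each, adding 182. Group total = 182 + 988.00 = 1170.00.

1170.00 tokens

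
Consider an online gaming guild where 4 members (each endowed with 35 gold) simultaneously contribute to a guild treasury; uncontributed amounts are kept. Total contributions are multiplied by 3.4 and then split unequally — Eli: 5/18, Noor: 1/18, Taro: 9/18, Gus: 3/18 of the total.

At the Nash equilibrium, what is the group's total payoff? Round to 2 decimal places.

224.00 gold

Each unit j contributes comes back to j as 3.4 × (j's share), so j prefers to contribute only if that share exceeds 1/3.4 = 0.2941; otherwise keeping the unit dominates.
Only Taro (9/18) clears that bar, contributing 35; the remaining 3 contribute 0. Total contributed: 35.
The guild treasury pays out 3.4 × 35 = 119.00 in total (split across the unequal shares, but the aggregate is all that matters for the group sum).
The 3 free-riders keep 35 each, adding 105. Group total = 105 + 119.00 = 224.00.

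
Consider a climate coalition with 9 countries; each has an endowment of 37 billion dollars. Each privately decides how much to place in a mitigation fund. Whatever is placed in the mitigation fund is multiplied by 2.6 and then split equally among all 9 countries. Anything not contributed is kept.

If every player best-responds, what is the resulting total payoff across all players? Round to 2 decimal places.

Each contributed unit returns 2.6/9 = 0.2889 to its contributor — below 1 — so contributing 0 is dominant for every player. At the Nash equilibrium everyone keeps their 37, and the group total is 9 × 37 = 333.

333.00 billion dollars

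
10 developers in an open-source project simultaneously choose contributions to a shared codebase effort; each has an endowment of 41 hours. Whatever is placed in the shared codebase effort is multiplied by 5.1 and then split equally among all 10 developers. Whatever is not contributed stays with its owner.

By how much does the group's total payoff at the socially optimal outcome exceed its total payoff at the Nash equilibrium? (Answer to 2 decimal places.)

Each contributed unit returns 5.1/10 = 0.5100 to its contributor — below 1 — so contributing 0 is dominant for every player. At the Nash equilibrium everyone keeps their 41, and the group total is 10 × 41 = 410.
Each contributed unit returns 5.100 to the group as a whole (0.5100 to each of 10 players), which exceeds 1, so the social optimum is full contribution: group total = 5.100 × 410 = 2091.00.
Efficiency loss = 2091.00 − 410 = 1681.00.

1681.00 hours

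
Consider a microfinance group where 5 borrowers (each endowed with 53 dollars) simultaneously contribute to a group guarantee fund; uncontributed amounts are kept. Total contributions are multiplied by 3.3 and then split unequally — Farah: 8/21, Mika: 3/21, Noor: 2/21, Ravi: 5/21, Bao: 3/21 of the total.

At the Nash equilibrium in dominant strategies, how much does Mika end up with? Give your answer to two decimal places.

Player j's private return per contributed unit is 3.3 × (j's share). Contributing is weakly dominant for j when that share is at least 1/3.3 = 0.3030, and contributing 0 is dominant otherwise.
Farah alone (share 8/21) is above the threshold, contributing 53; the remaining 4 contribute 0. Total contributed: 53.
Mika keeps 53 and receives 3.3 × 53 × 3/21 = 24.99 from the group guarantee fund, for a payoff of 77.99.

77.99 dollars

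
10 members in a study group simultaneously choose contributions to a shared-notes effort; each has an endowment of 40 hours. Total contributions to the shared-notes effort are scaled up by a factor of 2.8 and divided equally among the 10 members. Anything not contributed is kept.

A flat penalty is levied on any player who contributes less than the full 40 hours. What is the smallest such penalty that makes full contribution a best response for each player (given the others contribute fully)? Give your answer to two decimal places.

Given the others contribute fully, the best deviation is to contribute 0 (any partial contribution still incurs the fine and gives up units whose private return 0.2800 is below 1).
Deviating from 40 to 0 saves 40 hours but forfeits the deviator's share of the drop in the shared-notes effort: 2.8/10 × 40 = 11.20.
So the deviation gain is 40 − 11.20 = 28.80, and the fine must be at least 28.80 hours to wipe it out.

28.80 hours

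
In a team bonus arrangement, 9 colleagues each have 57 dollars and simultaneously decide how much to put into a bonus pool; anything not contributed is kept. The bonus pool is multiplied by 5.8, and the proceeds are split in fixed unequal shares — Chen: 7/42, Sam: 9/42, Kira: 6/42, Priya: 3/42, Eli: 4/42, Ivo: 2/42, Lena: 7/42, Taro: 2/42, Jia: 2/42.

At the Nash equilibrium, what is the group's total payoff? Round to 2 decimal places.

786.60 dollars

For player j, contributing a unit is worthwhile iff 5.8 × (j's share) ≥ 1, i.e. iff j's share is at least 0.1724.
Sam alone (share 9/42) is above the threshold, contributing 57; the remaining 8 contribute 0. Total contributed: 57.
The bonus pool pays out 5.8 × 57 = 330.60 in total (split across the unequal shares, but the aggregate is all that matters for the group sum).
The 8 free-riders keep 57 each, adding 456. Group total = 456 + 330.60 = 786.60.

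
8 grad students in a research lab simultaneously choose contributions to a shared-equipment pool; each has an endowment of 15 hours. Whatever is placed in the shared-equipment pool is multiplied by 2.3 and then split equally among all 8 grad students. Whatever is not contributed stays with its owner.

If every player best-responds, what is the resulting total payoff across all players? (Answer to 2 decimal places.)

Each contributed unit returns 2.3/8 = 0.2875 to its contributor — below 1 — so contributing 0 is dominant for every player. At the Nash equilibrium everyone keeps their 15, and the group total is 8 × 15 = 120.

120.00 hours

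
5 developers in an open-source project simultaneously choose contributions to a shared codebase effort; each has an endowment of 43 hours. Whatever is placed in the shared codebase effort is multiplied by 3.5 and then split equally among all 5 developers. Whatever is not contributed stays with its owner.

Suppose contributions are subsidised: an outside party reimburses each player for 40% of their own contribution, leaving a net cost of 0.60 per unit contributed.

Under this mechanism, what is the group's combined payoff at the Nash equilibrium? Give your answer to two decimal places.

Under the mechanism each unit contributed yields (3.5/5) / 0.60 = 1.1667 back to its contributor per unit of net cost, which exceeds 1, making full contribution the dominant choice for everyone.
At the Nash equilibrium everyone contributes 43. Group total payoff = 5 × (43 × 0.40 + 3.5 × 43) = 838.50.

838.50 hours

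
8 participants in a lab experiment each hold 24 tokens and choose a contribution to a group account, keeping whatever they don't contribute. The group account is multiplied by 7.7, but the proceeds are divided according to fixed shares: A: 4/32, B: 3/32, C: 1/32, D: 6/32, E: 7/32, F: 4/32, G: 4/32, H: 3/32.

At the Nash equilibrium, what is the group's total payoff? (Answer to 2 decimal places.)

For player j, contributing a unit is worthwhile iff 7.7 × (j's share) ≥ 1, i.e. iff j's share is at least 0.1299.
D and E are above the threshold, contributing 24 each; the remaining 6 contribute 0. Total contributed: 48.
The group account pays out 7.7 × 48 = 369.60 in total (split across the unequal shares, but the aggregate is all that matters for the group sum).
The 6 free-riders keep 24 each, adding 144. Group total = 144 + 369.60 = 513.60.

513.60 tokens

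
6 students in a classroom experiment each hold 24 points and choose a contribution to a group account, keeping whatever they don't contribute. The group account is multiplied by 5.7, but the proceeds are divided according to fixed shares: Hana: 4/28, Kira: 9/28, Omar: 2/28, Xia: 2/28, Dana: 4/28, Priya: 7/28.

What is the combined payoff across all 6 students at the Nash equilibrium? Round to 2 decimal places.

Each unit j contributes comes back to j as 5.7 × (j's share), so j prefers to contribute only if that share exceeds 1/5.7 = 0.1754; otherwise keeping the unit dominates.
Kira and Priya clear that bar, contributing 24 each; the remaining 4 contribute 0. Total contributed: 48.
The group account pays out 5.7 × 48 = 273.60 in total (split across the unequal shares, but the aggregate is all that matters for the group sum).
The 4 free-riders keep 24 each, adding 96. Group total = 96 + 273.60 = 369.60.

369.60 points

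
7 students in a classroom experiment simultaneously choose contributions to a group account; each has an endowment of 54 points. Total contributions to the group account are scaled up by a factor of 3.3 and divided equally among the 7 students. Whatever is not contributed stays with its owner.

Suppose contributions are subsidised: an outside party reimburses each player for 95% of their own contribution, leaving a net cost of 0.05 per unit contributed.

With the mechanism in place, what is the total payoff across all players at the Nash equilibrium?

1606.50 points

Under the mechanism each unit contributed yields (3.3/7) / 0.05 = 9.4286 back to its contributor per unit of net cost, which exceeds 1, making full contribution the dominant choice for everyone.
So the Nash equilibrium is full contribution by all 7; the group earns 7 × (54 × 0.95 + 3.3 × 54) = 1606.50.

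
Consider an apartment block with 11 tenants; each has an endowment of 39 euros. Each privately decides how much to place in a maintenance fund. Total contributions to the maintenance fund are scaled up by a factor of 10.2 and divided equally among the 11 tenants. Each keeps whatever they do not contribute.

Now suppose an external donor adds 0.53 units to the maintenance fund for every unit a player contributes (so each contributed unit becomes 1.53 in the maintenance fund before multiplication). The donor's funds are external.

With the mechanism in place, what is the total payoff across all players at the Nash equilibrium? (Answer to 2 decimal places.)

6694.97 euros

The effective private return per unit is now 10.2 × 1.53 / 11 = 1.4187 > 1, so every player's dominant strategy flips to full contribution.
At the Nash equilibrium everyone contributes 39. Group total payoff = 10.2 × 1.53 × 429 = 6694.97.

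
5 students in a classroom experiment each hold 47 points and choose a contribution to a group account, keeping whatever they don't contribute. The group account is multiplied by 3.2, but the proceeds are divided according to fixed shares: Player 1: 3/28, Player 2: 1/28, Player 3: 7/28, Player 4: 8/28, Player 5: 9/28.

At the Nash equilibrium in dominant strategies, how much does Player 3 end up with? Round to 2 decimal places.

Player j's private return per contributed unit is 3.2 × (j's share). Contributing is weakly dominant for j when that share is at least 1/3.2 = 0.3125, and contributing 0 is dominant otherwise.
Player 5 alone (share 9/28) is above the threshold, contributing 47; the remaining 4 contribute 0. Total contributed: 47.
Player 3 keeps 47 and receives 3.2 × 47 × 7/28 = 37.60 from the group account, for a payoff of 84.60.

84.60 points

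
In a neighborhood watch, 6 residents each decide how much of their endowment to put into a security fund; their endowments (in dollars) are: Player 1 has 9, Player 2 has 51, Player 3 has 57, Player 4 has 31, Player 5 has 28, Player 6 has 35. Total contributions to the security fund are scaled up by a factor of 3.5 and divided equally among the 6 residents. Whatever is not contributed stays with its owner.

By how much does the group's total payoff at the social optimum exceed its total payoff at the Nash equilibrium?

The private return per contributed unit is 3.5/6 = 0.5833 < 1 for every player regardless of endowment, so the Nash equilibrium is zero contribution and the group total is Σ E_j = 9 + 51 + 57 + 31 + 28 + 35 = 211.
Each contributed unit returns 3.500 to the group, so the social optimum is full contribution by everyone: group total = 3.500 × 211 = 738.50.
Efficiency loss = (3.500 − 1) × 211 = 527.50.

527.50 dollars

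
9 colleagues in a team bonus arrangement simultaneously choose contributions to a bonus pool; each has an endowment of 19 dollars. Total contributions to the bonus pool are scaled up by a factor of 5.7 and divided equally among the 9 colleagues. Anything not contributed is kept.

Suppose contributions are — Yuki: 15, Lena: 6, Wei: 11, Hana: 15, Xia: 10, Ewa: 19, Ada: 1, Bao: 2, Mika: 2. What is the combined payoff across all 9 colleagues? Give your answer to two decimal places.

Total contributed: 15 + 6 + 11 + 15 + 10 + 19 + 1 + 2 + 2 = 81; total kept: 9 × 19 − 81 = 90.
The bonus pool pays out 5.7 × 81 = 461.70 in aggregate.
Group total = 90 + 461.70 = 551.70.

551.70 dollars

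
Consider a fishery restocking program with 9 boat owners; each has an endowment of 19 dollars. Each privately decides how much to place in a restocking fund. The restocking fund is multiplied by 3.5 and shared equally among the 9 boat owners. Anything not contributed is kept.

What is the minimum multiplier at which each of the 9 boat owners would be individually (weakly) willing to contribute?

9

A contributed unit returns (multiplier)/9 to its contributor.
This reaches 1 exactly when the multiplier is 9.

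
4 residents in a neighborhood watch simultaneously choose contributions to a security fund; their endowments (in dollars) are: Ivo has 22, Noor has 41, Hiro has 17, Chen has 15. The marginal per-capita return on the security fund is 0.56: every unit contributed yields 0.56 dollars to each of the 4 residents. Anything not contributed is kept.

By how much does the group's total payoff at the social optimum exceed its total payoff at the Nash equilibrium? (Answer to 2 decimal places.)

The private return per contributed unit is 0.56 < 1 for everyone, so the Nash equilibrium is zero contribution and the group total is Σ E_j = 22 + 41 + 17 + 15 = 95.
Each contributed unit returns 2.240 to the group, so the social optimum is full contribution by everyone: group total = 2.240 × 95 = 212.80.
Efficiency loss = (2.240 − 1) × 95 = 117.80.

117.80 dollars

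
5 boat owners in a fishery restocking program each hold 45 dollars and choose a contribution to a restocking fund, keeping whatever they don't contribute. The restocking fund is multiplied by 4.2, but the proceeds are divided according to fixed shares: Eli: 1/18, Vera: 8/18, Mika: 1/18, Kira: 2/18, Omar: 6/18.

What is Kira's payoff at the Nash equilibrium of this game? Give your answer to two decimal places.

Each unit j contributes comes back to j as 4.2 × (j's share), so j prefers to contribute only if that share exceeds 1/4.2 = 0.2381; otherwise keeping the unit dominates.
Vera and Omar are above the threshold, contributing 45 each; the remaining 3 contribute 0. Total contributed: 90.
Kira keeps 45 and receives 4.2 × 90 × 2/18 = 42.00 from the restocking fund, for a payoff of 87.00.

87.00 dollars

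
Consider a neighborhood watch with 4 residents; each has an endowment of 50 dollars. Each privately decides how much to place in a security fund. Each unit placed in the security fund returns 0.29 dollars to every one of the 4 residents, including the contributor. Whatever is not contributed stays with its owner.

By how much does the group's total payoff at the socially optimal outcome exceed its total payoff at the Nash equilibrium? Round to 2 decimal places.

32.00 dollars

The private return per contributed unit is 0.29 < 1, so contributing 0 is dominant for every player. At the Nash equilibrium everyone keeps their 50, and the group total is 4 × 50 = 200.
Each contributed unit returns 1.160 to the group as a whole (0.29 to each of 4 players), which exceeds 1, so the social optimum is full contribution: group total = 1.160 × 200 = 232.00.
Efficiency loss = 232.00 − 200 = 32.00.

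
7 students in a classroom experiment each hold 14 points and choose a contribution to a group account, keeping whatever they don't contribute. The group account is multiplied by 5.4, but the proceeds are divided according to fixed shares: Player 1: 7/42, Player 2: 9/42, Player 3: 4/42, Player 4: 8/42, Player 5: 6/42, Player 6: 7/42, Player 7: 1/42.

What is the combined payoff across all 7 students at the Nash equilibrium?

221.20 points

For player j, contributing a unit is worthwhile iff 5.4 × (j's share) ≥ 1, i.e. iff j's share is at least 0.1852.
The shares above 0.1852 belong to Player 2 and Player 4, contributing 14 each; the remaining 5 contribute 0. Total contributed: 28.
The group account pays out 5.4 × 28 = 151.20 in total (split across the unequal shares, but the aggregate is all that matters for the group sum).
The 5 free-riders keep 14 each, adding 70. Group total = 70 + 151.20 = 221.20.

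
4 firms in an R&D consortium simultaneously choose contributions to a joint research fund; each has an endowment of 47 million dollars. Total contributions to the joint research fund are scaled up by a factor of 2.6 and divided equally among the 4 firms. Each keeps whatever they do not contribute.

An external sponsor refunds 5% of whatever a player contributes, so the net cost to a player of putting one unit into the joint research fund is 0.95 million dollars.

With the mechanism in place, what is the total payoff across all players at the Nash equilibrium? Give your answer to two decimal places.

With the mechanism, a contributed unit returns (2.6/4) / 0.95 = 0.6842 per unit of net cost — still below 1 — so contributing 0 remains dominant for every player.
At the Nash equilibrium no one contributes; group total payoff = 4 × 47 = 188.

188.00 million dollars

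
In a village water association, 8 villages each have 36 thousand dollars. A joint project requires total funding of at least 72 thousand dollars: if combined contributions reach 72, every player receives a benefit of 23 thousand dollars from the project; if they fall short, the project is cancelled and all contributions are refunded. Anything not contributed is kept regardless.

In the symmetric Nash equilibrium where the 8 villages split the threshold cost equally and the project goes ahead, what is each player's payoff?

50 thousand dollars

Equal share of the threshold: 72/8 = 9.
At this profile no one gains by cutting their contribution: any cut drops the total below 72, the project is cancelled, contributions are refunded, and the deviator ends with 36, which is less than 36 − 9 + 23 = 50. Contributing more than 9 just wastes the excess. So contributing exactly 9 is a best response.
Each player's payoff: 36 − 9 + 23 = 50.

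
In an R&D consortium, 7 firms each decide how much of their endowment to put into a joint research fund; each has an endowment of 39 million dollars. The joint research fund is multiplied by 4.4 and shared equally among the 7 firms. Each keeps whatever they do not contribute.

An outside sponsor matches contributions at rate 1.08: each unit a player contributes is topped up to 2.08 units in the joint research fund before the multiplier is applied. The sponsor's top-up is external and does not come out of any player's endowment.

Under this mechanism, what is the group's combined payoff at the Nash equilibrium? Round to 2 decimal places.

The effective private return per unit is now 4.4 × 2.08 / 7 = 1.3074 > 1, so every player's dominant strategy flips to full contribution.
At the Nash equilibrium everyone contributes 39. Group total payoff = 4.4 × 2.08 × 273 = 2498.50.

2498.50 million dollars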